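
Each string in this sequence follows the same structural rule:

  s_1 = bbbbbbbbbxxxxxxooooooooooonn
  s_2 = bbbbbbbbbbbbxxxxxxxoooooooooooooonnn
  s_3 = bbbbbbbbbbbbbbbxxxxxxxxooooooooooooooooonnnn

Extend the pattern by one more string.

Term n consists of 3n b's, followed by n+3 x's, followed by 3n+2 o's, followed by n-1 n's, where the shown terms are n = 3, 4, 5.
Setting n = 6 gives 18, 9, 20, 5 characters in each block.

bbbbbbbbbbbbbbbbbbxxxxxxxxxoooooooooooooooooooonnnnn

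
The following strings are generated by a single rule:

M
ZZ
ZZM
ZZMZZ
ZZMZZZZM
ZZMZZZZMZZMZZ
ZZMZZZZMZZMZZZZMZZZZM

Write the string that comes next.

ZZMZZZZMZZMZZZZMZZZZMZZMZZZZMZZMZZ

From term 3 onward, concatenate the last term with the second-to-last: ZZ·M = ZZM, ZZM·ZZ = ZZMZZ, …
Continuing: ZZMZZZZMZZMZZZZMZZZZM · ZZMZZZZMZZMZZ gives term 8.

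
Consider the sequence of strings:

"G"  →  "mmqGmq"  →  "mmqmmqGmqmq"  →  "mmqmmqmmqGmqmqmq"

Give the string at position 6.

Every step adds mmq to the front and mq to the end of the previous string.
From mmqmmqmmqGmqmqmq, 2 further steps: mmqmmqmmqGmqmqmq → mmqmmqmmqmmqGmqmqmqmq → (answer).

mmqmmqmmqmmqmmqGmqmqmqmqmq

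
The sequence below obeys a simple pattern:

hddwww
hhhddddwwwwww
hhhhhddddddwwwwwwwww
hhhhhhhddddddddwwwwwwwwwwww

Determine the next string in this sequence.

hhhhhhhhhddddddddddwwwwwwwwwwwwwww

Each string has the form h^{2n-1} d^{2n} w^{3n} (n = 1, 2, …).
At n = 5 the blocks have lengths 9, 10, 15.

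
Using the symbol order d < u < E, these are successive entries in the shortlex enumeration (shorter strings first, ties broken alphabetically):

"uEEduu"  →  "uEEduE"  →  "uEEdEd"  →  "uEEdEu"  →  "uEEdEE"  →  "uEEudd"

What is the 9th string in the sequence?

uEEuud

Continuing the enumeration 3 steps past uEEudd: uEEudd → uEEudu → uEEudE → (answer).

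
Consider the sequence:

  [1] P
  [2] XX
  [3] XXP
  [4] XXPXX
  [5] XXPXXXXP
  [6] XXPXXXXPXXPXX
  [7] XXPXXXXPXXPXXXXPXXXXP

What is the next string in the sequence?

XXPXXXXPXXPXXXXPXXXXPXXPXXXXPXXPXX

From term 3 onward, concatenate the last term with the second-to-last: XX·P = XXP, XXP·XX = XXPXX, …
Continuing: XXPXXXXPXXPXXXXPXXXXP · XXPXXXXPXXPXX gives term 8.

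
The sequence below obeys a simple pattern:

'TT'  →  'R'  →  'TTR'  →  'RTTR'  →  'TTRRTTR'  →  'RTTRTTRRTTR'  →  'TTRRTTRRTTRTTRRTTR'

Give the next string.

RTTRTTRRTTRTTRRTTRRTTRTTRRTTR

From term 3 onward, concatenate the second-to-last term with the last: TT·R = TTR, R·TTR = RTTR, …
Continuing: RTTRTTRRTTR · TTRRTTRRTTRTTRRTTR gives term 8.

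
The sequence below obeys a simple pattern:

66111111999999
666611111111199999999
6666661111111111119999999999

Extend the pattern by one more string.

The n-th term is 2n-2 6's then 3n 1's then 2n+2 9's, where the shown terms are n = 2, 3, 4.
Setting n = 5 gives 8, 15, 12 characters in each block.

66666666111111111111111999999999999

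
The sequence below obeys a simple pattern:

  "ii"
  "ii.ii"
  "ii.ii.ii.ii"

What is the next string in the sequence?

s(k+1) = s(k)·.·s(k) — each term doubles the last with '.' between the halves.
One more doubling of ii.ii.ii.ii gives the answer.

ii.ii.ii.ii.ii.ii.ii.ii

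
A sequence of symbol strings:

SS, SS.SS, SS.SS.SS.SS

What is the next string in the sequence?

SS.SS.SS.SS.SS.SS.SS.SS

Each string is two copies of the previous one joined by '.'.
One more doubling of SS.SS.SS.SS gives the answer.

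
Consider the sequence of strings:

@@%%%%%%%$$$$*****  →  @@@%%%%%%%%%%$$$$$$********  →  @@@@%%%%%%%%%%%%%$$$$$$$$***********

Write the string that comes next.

@@@@@%%%%%%%%%%%%%%%%$$$$$$$$$$**************

Reading off run lengths: @ runs 2, 3, 4; % runs 7, 10, 13; $ runs 4, 6, 8; * runs 5, 8, 11 — each is linear in n, where the shown terms are n = 2, 3, 4.
Setting n = 5 gives 5, 16, 10, 14 characters in each block.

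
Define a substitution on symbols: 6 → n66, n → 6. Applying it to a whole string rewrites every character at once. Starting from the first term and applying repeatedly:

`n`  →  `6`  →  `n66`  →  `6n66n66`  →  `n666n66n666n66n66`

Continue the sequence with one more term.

6n66n66n666n66n666n66n66n666n66n666n66n66

Applying the rule to each of the 17 symbols of n666n66n666n66n66 gives the pieces 6 n66 n66 n66 6 n66 n66 6 n66 n66 n66 6 n66 n66 6 n66 n66, which concatenate to the answer.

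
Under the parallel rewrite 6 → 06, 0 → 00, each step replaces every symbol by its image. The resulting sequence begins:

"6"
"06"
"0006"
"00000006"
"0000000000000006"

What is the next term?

Rewriting the 16 symbols of 0000000000000006 one by one yields 00 00 00 00 00 00 00 00 00 00 00 00 00 00 00 06; concatenated:

00000000000000000000000000000006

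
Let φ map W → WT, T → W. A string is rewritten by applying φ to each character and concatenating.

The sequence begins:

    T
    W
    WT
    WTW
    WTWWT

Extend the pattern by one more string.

WTWWTWTW

Expanding WTWWT: W→WT, T→W, W→WT, W→WT, T→W. Concatenated: WT W WT WT W.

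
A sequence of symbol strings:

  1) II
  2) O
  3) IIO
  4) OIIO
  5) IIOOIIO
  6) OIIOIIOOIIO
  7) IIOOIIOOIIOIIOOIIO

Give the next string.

OIIOIIOOIIOIIOOIIOOIIOIIOOIIO

This is a Fibonacci-style word recurrence s(k) = s(k−2)·s(k−1): e.g. II·O = IIO.
So term 8 is OIIOIIOOIIO·IIOOIIOOIIOIIOOIIO.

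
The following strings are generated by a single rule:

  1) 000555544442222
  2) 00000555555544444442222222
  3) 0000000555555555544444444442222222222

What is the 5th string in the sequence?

The n-th term is 2n+1 0's then 3n+1 5's then 3n+1 4's then 3n+1 2's (n = 1, 2, …).
At n = 5 the blocks have lengths 11, 16, 16, 16.

00000000000555555555555555544444444444444442222222222222222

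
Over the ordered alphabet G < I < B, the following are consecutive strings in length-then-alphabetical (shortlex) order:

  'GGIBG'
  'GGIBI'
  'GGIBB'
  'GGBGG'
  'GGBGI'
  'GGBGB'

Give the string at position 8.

GGBII

Continuing the enumeration 2 steps past GGBGB: GGBGB → GGBIG → (answer).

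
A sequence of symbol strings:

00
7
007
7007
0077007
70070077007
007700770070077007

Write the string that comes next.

70070077007007700770070077007

From term 3 onward, concatenate the second-to-last term with the last: 00·7 = 007, 7·007 = 7007, …
The next term joins 70070077007 and 007700770070077007.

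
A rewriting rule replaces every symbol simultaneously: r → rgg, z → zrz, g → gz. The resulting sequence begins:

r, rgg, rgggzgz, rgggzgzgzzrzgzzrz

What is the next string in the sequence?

rgggzgzgzzrzgzzrzgzzrzzrzrggzrzgzzrzzrzrggzrz

Replace each of the 17 characters of rgggzgzgzzrzgzzrz in place — rgg gz gz gz zrz gz zrz gz zrz zrz rgg zrz gz zrz zrz rgg zrz — and concatenate.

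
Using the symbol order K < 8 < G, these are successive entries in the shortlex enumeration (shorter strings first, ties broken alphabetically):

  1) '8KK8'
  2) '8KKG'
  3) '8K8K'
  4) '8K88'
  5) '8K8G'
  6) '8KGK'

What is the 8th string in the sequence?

8KGG

Continuing the enumeration 2 steps past 8KGK: 8KGK → 8KG8 → (answer).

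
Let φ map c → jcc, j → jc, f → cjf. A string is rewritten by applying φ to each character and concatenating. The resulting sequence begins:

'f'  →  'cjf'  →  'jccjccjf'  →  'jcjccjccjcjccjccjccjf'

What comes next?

Applying the rule to each of the 21 symbols of jcjccjccjcjccjccjccjf gives the pieces jc jcc jc jcc jcc jc jcc jcc jc jcc jc jcc jcc jc jcc jcc jc jcc jcc jc cjf, which concatenate to the answer.

jcjccjcjccjccjcjccjccjcjccjcjccjccjcjccjccjcjccjccjccjf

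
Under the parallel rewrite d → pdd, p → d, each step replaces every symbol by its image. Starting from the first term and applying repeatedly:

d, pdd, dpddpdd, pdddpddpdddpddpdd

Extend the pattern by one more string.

Rewriting the 17 symbols of pdddpddpdddpddpdd one by one yields d pdd pdd pdd d pdd pdd d pdd pdd pdd d pdd pdd d pdd pdd; concatenated:

dpddpddpdddpddpdddpddpddpdddpddpdddpddpdd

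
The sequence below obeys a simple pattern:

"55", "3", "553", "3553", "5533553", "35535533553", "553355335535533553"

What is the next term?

Each term (from the third on) is the two preceding terms concatenated in order: term 3 = 55·3 = 553.
Continuing: 35535533553 · 553355335535533553 gives term 8.

35535533553553355335535533553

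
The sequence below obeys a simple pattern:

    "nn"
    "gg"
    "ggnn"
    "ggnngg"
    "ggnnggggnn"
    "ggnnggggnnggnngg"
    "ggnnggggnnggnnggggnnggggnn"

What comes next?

ggnnggggnnggnnggggnnggggnnggnnggggnnggnngg

Each term (from the third on) is the previous term followed by the one before it: term 3 = gg·nn = ggnn.
Continuing: ggnnggggnnggnnggggnnggggnn · ggnnggggnnggnngg gives term 8.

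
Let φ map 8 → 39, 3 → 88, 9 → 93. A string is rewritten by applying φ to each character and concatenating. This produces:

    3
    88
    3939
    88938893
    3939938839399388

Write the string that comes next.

88938893938839398893889393883939

Replace each of the 16 characters of 3939938839399388 in place — 88 93 88 93 93 88 39 39 88 93 88 93 93 88 39 39 — and concatenate.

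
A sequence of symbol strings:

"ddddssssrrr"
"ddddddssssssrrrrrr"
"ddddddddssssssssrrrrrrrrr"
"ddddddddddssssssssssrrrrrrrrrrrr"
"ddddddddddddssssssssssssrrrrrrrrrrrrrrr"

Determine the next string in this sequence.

ddddddddddddddssssssssssssssrrrrrrrrrrrrrrrrrr

The n-th term is 2n+2 d's then 2n+2 s's then 3n r's (n = 1, 2, …).
For the next term, n = 6, so the run lengths are 14, 14, 18.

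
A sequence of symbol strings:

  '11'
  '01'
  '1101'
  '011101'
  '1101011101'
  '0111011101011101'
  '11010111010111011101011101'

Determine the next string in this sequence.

Each term (from the third on) is the two preceding terms concatenated in order: term 3 = 11·01 = 1101.
So term 8 is 0111011101011101·11010111010111011101011101.

011101110101110111010111010111011101011101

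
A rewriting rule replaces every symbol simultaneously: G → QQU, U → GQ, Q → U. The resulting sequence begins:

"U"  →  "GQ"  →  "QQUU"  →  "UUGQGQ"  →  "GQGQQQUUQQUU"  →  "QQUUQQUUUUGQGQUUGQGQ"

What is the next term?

UUGQGQUUGQGQGQGQQQUUQQUUGQGQQQUUQQUU

φ(QQUUQQUUUUGQGQUUGQGQ) expands symbol-by-symbol to U U GQ GQ U U GQ GQ GQ GQ QQU U QQU U GQ GQ QQU U QQU U; joining the 20 pieces gives the next term.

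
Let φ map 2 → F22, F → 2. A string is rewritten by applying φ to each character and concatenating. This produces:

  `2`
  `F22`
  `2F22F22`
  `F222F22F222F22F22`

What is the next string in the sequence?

2F22F22F222F22F222F22F22F222F22F222F22F22

φ(F222F22F222F22F22) expands symbol-by-symbol to 2 F22 F22 F22 2 F22 F22 2 F22 F22 F22 2 F22 F22 2 F22 F22; joining the 17 pieces gives the next term.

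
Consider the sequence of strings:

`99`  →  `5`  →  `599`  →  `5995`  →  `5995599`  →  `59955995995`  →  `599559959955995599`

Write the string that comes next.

From term 3 onward, concatenate the last term with the second-to-last: 5·99 = 599, 599·5 = 5995, …
So term 8 is 599559959955995599·59955995995.

59955995995599559959955995995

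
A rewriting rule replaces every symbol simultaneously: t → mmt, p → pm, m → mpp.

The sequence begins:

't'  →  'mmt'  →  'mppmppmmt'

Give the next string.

Rewriting each symbol of mppmppmmt: m→mpp, p→pm, p→pm, m→mpp, p→pm, p→pm, m→mpp, m→mpp, t→mmt, which concatenates to mpp pm pm mpp pm pm mpp mpp mmt.

mpppmpmmpppmpmmppmppmmt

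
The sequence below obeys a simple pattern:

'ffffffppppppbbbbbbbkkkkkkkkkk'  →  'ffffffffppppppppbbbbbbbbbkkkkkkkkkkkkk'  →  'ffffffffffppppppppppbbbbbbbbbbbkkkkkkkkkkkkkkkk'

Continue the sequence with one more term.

ffffffffffffppppppppppppbbbbbbbbbbbbbkkkkkkkkkkkkkkkkkkk

Each string has the form f^{2n} p^{2n} b^{2n+1} k^{3n+1}, where the shown terms are n = 3, 4, 5.
At n = 6 the blocks have lengths 12, 12, 13, 19.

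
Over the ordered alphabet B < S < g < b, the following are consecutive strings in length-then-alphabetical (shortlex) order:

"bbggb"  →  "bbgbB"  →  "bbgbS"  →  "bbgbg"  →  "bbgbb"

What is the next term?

bbbBB

Treat bbgbb as a base-4 numeral over the given alphabet and add one, carrying through any trailing b's.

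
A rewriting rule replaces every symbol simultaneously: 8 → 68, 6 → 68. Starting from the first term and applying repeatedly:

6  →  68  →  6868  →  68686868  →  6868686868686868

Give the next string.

68686868686868686868686868686868

Replace each of the 16 characters of 6868686868686868 in place — 68 68 68 68 68 68 68 68 68 68 68 68 68 68 68 68 — and concatenate.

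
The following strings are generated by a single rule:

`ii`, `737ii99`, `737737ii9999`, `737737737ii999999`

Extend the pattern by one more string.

s(k+1) = 737·s(k)·99, so each term gains 737 as a prefix and 99 as a suffix.
So the next term is 737·737737737ii999999·99.

737737737737ii99999999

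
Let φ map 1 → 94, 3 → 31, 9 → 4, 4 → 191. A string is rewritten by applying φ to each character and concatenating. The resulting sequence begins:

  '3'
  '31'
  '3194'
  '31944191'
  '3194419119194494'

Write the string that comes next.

Replace each of the 16 characters of 3194419119194494 in place — 31 94 4 191 191 94 4 94 94 4 94 4 191 191 4 191 — and concatenate.

31944191191944949449441911914191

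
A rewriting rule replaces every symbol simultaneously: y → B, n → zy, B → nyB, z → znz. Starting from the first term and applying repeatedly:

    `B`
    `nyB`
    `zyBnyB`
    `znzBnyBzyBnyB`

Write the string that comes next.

Rewriting the 13 symbols of znzBnyBzyBnyB one by one yields znz zy znz nyB zy B nyB znz B nyB zy B nyB; concatenated:

znzzyznznyBzyBnyBznzBnyBzyBnyB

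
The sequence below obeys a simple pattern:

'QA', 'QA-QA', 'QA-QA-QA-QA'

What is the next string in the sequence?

Each string is two copies of the previous one joined by '-'.
One more doubling of QA-QA-QA-QA gives the answer.

QA-QA-QA-QA-QA-QA-QA-QA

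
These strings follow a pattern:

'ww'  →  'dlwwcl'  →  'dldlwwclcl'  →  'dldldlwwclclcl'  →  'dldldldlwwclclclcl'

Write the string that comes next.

dldldldldlwwclclclclcl

s(k+1) = dl·s(k)·cl, so each term gains dl as a prefix and cl as a suffix.
So the next term is dl·dldldldlwwclclclcl·cl.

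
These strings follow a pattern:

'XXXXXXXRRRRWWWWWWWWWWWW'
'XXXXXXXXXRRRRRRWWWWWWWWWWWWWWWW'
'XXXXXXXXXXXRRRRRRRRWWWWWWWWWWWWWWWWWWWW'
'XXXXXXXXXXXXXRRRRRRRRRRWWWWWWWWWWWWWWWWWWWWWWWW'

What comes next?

XXXXXXXXXXXXXXXRRRRRRRRRRRRWWWWWWWWWWWWWWWWWWWWWWWWWWWW

The n-th term is 2n+1 X's then 2n-2 R's then 4n W's, where the shown terms are n = 3, 4, 5, 6.
For the next term, n = 7, so the run lengths are 15, 12, 28.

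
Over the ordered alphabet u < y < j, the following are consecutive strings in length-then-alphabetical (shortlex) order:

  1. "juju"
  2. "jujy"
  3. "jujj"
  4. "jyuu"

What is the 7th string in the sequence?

jyyu

Stepping forward 3 times from jyuu: jyuu → jyuy → jyuj, then the target.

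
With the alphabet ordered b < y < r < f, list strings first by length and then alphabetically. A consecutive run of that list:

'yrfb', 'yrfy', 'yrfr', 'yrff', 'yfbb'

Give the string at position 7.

Continuing the enumeration 2 steps past yfbb: yfbb → yfby → (answer).

yfbr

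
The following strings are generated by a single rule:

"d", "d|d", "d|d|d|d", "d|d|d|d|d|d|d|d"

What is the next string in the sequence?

d|d|d|d|d|d|d|d|d|d|d|d|d|d|d|d

Each string is two copies of the previous one joined by '|'.
So the next term is two copies of d|d|d|d|d|d|d|d with '|' between the halves.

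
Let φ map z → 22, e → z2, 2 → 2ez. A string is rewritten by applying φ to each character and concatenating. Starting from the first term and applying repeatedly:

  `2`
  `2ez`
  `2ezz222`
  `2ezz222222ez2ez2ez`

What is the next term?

φ(2ezz222222ez2ez2ez) expands symbol-by-symbol to 2ez z2 22 22 2ez 2ez 2ez 2ez 2ez 2ez z2 22 2ez z2 22 2ez z2 22; joining the 18 pieces gives the next term.

2ezz222222ez2ez2ez2ez2ez2ezz2222ezz2222ezz222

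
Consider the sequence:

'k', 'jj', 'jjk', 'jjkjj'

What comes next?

jjkjjjjk

From term 3 onward, concatenate the last term with the second-to-last: jj·k = jjk, jjk·jj = jjkjj, …
So term 5 is jjkjj·jjk.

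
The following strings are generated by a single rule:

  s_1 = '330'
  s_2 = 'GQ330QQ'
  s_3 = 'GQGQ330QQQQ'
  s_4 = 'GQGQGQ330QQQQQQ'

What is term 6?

Each term wraps the previous one in GQ on the left and QQ on the right.
From GQGQGQ330QQQQQQ, 2 further steps: GQGQGQ330QQQQQQ → GQGQGQGQ330QQQQQQQQ → (answer).

GQGQGQGQGQ330QQQQQQQQQQ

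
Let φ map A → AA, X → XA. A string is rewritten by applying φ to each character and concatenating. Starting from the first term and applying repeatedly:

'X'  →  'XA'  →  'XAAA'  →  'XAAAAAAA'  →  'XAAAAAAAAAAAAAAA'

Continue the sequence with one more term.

φ(XAAAAAAAAAAAAAAA) expands symbol-by-symbol to XA AA AA AA AA AA AA AA AA AA AA AA AA AA AA AA; joining the 16 pieces gives the next term.

XAAAAAAAAAAAAAAAAAAAAAAAAAAAAAAA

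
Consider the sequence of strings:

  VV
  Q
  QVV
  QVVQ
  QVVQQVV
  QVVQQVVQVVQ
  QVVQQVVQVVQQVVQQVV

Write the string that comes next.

Each term (from the third on) is the previous term followed by the one before it: term 3 = Q·VV = QVV.
Continuing: QVVQQVVQVVQQVVQQVV · QVVQQVVQVVQ gives term 8.

QVVQQVVQVVQQVVQQVVQVVQQVVQVVQ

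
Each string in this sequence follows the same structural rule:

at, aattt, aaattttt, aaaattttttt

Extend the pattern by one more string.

Reading off run lengths: a runs 1, 2, 3, 4; t runs 1, 3, 5, 7 — each is linear in n (n = 1, 2, …).
For the next term, n = 5, so the run lengths are 5, 9.

aaaaattttttttt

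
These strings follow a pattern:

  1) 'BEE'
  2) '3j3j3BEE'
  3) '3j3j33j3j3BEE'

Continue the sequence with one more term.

Every step adds 3j3j3 at the front: s(k+1) = 3j3j3·s(k).
Applying this once more to 3j3j33j3j3BEE:

3j3j33j3j33j3j3BEE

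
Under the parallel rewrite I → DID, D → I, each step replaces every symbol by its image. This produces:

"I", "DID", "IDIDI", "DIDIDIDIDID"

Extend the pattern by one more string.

IDIDIDIDIDIDIDIDIDIDI

Expanding DIDIDIDIDID: D→I, I→DID, D→I, I→DID, D→I, I→DID, D→I, I→DID, D→I, I→DID, D→I. Concatenated: I DID I DID I DID I DID I DID I.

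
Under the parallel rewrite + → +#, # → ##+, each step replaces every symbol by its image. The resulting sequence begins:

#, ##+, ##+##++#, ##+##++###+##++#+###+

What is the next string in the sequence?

##+##++###+##++#+###+##+##++###+##++#+###++###+##+##++#

Applying the rule to each of the 21 symbols of ##+##++###+##++#+###+ gives the pieces ##+ ##+ +# ##+ ##+ +# +# ##+ ##+ ##+ +# ##+ ##+ +# +# ##+ +# ##+ ##+ ##+ +#, which concatenate to the answer.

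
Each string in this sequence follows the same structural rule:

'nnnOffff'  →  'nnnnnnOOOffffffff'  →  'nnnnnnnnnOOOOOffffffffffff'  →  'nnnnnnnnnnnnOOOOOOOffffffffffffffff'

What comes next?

The n-th term is 3n n's then 2n-1 O's then 4n f's (n = 1, 2, …).
At n = 5 the blocks have lengths 15, 9, 20.

nnnnnnnnnnnnnnnOOOOOOOOOffffffffffffffffffff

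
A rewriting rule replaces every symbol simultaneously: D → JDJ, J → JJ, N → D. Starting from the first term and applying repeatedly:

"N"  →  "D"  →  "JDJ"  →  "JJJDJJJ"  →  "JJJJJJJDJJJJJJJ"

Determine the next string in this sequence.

φ(JJJJJJJDJJJJJJJ) expands symbol-by-symbol to JJ JJ JJ JJ JJ JJ JJ JDJ JJ JJ JJ JJ JJ JJ JJ; joining the 15 pieces gives the next term.

JJJJJJJJJJJJJJJDJJJJJJJJJJJJJJJ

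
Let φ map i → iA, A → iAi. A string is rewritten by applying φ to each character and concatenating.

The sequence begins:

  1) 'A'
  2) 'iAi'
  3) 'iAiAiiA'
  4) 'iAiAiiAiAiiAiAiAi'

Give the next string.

Applying the rule to each of the 17 symbols of iAiAiiAiAiiAiAiAi gives the pieces iA iAi iA iAi iA iA iAi iA iAi iA iA iAi iA iAi iA iAi iA, which concatenate to the answer.

iAiAiiAiAiiAiAiAiiAiAiiAiAiAiiAiAiiAiAiiA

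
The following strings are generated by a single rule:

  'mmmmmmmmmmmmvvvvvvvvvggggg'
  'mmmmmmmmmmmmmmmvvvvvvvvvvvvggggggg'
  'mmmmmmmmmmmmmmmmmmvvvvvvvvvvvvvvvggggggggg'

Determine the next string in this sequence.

mmmmmmmmmmmmmmmmmmmmmvvvvvvvvvvvvvvvvvvggggggggggg

Each string has the form m^{3n+3} v^{3n} g^{2n-1}, where the shown terms are n = 3, 4, 5.
At n = 6 the blocks have lengths 21, 18, 11.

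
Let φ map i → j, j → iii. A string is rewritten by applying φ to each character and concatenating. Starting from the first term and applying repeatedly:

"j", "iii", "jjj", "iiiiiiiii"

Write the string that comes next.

Rewriting each symbol of iiiiiiiii: i→j, i→j, i→j, i→j, i→j, i→j, i→j, i→j, i→j, which concatenates to j j j j j j j j j.

jjjjjjjjj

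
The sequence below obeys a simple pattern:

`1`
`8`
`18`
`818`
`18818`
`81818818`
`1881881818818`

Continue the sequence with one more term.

818188181881881818818

This is a Fibonacci-style word recurrence s(k) = s(k−2)·s(k−1): e.g. 1·8 = 18.
Continuing: 81818818 · 1881881818818 gives term 8.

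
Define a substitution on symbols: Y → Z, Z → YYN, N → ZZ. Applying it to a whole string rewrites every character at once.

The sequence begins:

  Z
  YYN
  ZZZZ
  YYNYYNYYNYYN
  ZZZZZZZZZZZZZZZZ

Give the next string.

Rewriting the 16 symbols of ZZZZZZZZZZZZZZZZ one by one yields YYN YYN YYN YYN YYN YYN YYN YYN YYN YYN YYN YYN YYN YYN YYN YYN; concatenated:

YYNYYNYYNYYNYYNYYNYYNYYNYYNYYNYYNYYNYYNYYNYYNYYN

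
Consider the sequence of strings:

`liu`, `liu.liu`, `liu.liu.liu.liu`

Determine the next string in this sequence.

Each string is two copies of the previous one joined by '.'.
So the next term is two copies of liu.liu.liu.liu with '.' between the halves.

liu.liu.liu.liu.liu.liu.liu.liu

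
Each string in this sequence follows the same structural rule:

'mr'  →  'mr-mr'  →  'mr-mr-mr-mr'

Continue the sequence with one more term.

Every step duplicates the string with '-' between the halves.
One more doubling of mr-mr-mr-mr gives the answer.

mr-mr-mr-mr-mr-mr-mr-mr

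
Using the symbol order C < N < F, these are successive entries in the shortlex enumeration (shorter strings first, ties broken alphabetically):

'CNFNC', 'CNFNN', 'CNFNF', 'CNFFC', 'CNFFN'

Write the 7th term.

Continuing the enumeration 2 steps past CNFFN: CNFFN → CNFFF → (answer).

CFCCC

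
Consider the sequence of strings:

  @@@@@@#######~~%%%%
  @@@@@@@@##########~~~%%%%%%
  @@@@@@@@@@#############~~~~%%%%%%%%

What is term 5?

@@@@@@@@@@@@@@###################~~~~~~%%%%%%%%%%%%

The n-th term is 2n+2 @'s then 3n+1 #'s then n ~'s then 2n %'s, where the shown terms are n = 2, 3, 4.
For term 5, n = 6, so the run lengths are 14, 19, 6, 12.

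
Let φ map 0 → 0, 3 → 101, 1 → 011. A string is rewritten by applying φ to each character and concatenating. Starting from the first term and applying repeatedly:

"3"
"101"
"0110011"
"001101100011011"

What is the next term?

Applying the rule to each of the 15 symbols of 001101100011011 gives the pieces 0 0 011 011 0 011 011 0 0 0 011 011 0 011 011, which concatenate to the answer.

0001101100110110000110110011011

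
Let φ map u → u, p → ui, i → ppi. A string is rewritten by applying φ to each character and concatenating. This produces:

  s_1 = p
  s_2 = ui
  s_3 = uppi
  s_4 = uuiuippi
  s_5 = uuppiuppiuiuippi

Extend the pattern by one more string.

φ(uuppiuppiuiuippi) expands symbol-by-symbol to u u ui ui ppi u ui ui ppi u ppi u ppi ui ui ppi; joining the 16 pieces gives the next term.

uuuiuippiuuiuippiuppiuppiuiuippi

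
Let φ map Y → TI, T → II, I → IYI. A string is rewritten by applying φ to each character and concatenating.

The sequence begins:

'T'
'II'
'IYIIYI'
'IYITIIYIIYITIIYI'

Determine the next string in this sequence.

IYITIIYIIIIYIIYITIIYIIYITIIYIIIIYIIYITIIYI

Replace each of the 16 characters of IYITIIYIIYITIIYI in place — IYI TI IYI II IYI IYI TI IYI IYI TI IYI II IYI IYI TI IYI — and concatenate.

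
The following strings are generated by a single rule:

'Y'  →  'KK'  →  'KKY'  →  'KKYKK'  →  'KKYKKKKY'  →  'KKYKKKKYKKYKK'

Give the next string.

KKYKKKKYKKYKKKKYKKKKY

This is a Fibonacci-style word recurrence s(k) = s(k−1)·s(k−2): e.g. KK·Y = KKY.
So term 7 is KKYKKKKYKKYKK·KKYKKKKY.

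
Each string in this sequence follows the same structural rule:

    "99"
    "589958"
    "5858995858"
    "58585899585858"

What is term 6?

Each term wraps the previous one in 58 on the left and 58 on the right.
From 58585899585858, 2 further steps: 58585899585858 → 585858589958585858 → (answer).

5858585858995858585858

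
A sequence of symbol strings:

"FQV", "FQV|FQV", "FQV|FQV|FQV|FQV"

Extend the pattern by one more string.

FQV|FQV|FQV|FQV|FQV|FQV|FQV|FQV

Every step duplicates the string with '|' between the halves.
So the next term is two copies of FQV|FQV|FQV|FQV with '|' between the halves.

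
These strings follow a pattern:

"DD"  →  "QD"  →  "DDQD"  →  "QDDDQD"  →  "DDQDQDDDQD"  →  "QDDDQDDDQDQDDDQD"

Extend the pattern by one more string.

This is a Fibonacci-style word recurrence s(k) = s(k−2)·s(k−1): e.g. DD·QD = DDQD.
So term 7 is DDQDQDDDQD·QDDDQDDDQDQDDDQD.

DDQDQDDDQDQDDDQDDDQDQDDDQD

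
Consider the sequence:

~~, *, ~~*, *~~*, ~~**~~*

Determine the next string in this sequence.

From term 3 onward, concatenate the second-to-last term with the last: ~~·* = ~~*, *·~~* = *~~*, …
The next term joins *~~* and ~~**~~*.

*~~*~~**~~*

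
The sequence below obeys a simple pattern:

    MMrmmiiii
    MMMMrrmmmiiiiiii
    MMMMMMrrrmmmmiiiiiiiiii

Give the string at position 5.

MMMMMMMMMMrrrrrmmmmmmiiiiiiiiiiiiiiii

Each string has the form M^{2n} r^{n} m^{n+1} i^{3n+1} (n = 1, 2, …).
Setting n = 5 gives 10, 5, 6, 16 characters in each block.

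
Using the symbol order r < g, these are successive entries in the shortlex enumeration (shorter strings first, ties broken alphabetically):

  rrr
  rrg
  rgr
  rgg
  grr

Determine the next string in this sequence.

grg

Find the rightmost character of grr below g, bump it to the next letter, and reset everything to its right to r.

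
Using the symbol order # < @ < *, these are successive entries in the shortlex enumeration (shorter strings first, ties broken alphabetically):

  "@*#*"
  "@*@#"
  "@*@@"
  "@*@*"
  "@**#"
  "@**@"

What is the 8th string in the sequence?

*###

Continuing the enumeration 2 steps past @**@: @**@ → @*** → (answer).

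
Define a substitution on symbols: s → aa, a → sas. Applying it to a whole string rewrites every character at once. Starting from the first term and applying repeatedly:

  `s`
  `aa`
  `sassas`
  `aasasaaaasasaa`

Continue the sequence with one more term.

sassasaasasaasassassassasaasasaasassas

Applying the rule to each of the 14 symbols of aasasaaaasasaa gives the pieces sas sas aa sas aa sas sas sas sas aa sas aa sas sas, which concatenate to the answer.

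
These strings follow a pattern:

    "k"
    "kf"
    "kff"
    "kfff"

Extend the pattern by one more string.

The strings grow by a fixed suffix f each time.
One more step from kfff gives the answer.

kffff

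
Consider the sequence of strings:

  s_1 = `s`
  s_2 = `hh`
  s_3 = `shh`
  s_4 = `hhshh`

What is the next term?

Each term (from the third on) is the two preceding terms concatenated in order: term 3 = s·hh = shh.
Continuing: shh · hhshh gives term 5.

shhhhshh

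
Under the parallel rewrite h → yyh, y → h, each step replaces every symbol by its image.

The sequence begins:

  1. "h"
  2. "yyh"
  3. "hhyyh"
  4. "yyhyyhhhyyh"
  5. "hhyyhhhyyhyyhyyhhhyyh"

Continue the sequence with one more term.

yyhyyhhhyyhyyhyyhhhyyhhhyyhhhyyhyyhyyhhhyyh

φ(hhyyhhhyyhyyhyyhhhyyh) expands symbol-by-symbol to yyh yyh h h yyh yyh yyh h h yyh h h yyh h h yyh yyh yyh h h yyh; joining the 21 pieces gives the next term.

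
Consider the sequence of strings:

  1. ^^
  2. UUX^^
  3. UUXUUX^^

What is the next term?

The strings grow by a fixed prefix UUX each time.
Applying this once more to UUXUUX^^:

UUXUUXUUX^^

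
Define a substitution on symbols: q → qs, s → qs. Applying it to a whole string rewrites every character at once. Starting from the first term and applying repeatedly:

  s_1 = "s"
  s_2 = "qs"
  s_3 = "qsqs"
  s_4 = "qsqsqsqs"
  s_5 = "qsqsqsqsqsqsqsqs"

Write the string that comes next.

qsqsqsqsqsqsqsqsqsqsqsqsqsqsqsqs

Replace each of the 16 characters of qsqsqsqsqsqsqsqs in place — qs qs qs qs qs qs qs qs qs qs qs qs qs qs qs qs — and concatenate.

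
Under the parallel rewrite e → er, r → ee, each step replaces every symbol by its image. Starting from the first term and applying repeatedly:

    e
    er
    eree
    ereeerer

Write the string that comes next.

ereeererereeeree

Rewriting each symbol of ereeerer: e→er, r→ee, e→er, e→er, e→er, r→ee, e→er, r→ee, which concatenates to er ee er er er ee er ee.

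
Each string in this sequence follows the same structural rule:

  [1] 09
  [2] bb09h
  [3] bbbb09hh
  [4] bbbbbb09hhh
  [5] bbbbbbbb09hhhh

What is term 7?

Every step adds bb to the front and h to the end of the previous string.
From bbbbbbbb09hhhh, 2 further steps: bbbbbbbb09hhhh → bbbbbbbbbb09hhhhh → (answer).

bbbbbbbbbbbb09hhhhhh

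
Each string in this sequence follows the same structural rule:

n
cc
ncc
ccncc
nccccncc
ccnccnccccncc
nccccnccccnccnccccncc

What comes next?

Each term (from the third on) is the two preceding terms concatenated in order: term 3 = n·cc = ncc.
Continuing: ccnccnccccncc · nccccnccccnccnccccncc gives term 8.

ccnccnccccnccnccccnccccnccnccccncc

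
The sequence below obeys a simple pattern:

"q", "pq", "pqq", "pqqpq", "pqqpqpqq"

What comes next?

From term 3 onward, concatenate the last term with the second-to-last: pq·q = pqq, pqq·pq = pqqpq, …
So term 6 is pqqpqpqq·pqqpq.

pqqpqpqqpqqpq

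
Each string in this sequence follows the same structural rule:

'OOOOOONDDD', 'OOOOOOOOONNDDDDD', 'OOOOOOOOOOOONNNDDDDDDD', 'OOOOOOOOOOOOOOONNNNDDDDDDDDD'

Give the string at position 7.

OOOOOOOOOOOOOOOOOOOOOOOONNNNNNNDDDDDDDDDDDDDDD

Each string has the form O^{3n+3} N^{n} D^{2n+1} (n = 1, 2, …).
At n = 7 the blocks have lengths 24, 7, 15.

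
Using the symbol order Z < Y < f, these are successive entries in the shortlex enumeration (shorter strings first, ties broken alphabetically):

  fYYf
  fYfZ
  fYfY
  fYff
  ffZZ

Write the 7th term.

ffZf

Stepping forward 2 times from ffZZ: ffZZ → ffZY, then the target.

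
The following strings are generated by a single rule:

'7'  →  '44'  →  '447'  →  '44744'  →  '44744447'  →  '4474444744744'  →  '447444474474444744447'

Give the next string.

4474444744744447444474474444744744

From term 3 onward, concatenate the last term with the second-to-last: 44·7 = 447, 447·44 = 44744, …
Continuing: 447444474474444744447 · 4474444744744 gives term 8.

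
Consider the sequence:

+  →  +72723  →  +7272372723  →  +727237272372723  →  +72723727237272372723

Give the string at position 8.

Every step adds 72723 to the end: s(k+1) = s(k)·72723.
From +72723727237272372723, 3 further steps: +72723727237272372723 → +7272372723727237272372723 → +727237272372723727237272372723 → (answer).

+72723727237272372723727237272372723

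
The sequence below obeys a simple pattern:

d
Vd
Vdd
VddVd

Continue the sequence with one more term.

From term 3 onward, concatenate the last term with the second-to-last: Vd·d = Vdd, Vdd·Vd = VddVd, …
So term 5 is VddVd·Vdd.

VddVdVdd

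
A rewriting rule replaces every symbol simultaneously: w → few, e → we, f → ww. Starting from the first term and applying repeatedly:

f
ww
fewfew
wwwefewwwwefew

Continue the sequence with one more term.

fewfewfewwewwwefewfewfewfewwewwwefew

Applying the rule to each of the 14 symbols of wwwefewwwwefew gives the pieces few few few we ww we few few few few we ww we few, which concatenate to the answer.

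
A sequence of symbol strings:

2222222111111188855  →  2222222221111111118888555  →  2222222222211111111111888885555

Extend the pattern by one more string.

Each string has the form 2^{2n+1} 1^{2n+1} 8^{n} 5^{n-1}, where the shown terms are n = 3, 4, 5.
At n = 6 the blocks have lengths 13, 13, 6, 5.

2222222222222111111111111188888855555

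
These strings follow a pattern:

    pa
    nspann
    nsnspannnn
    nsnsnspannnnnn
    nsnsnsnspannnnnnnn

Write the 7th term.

nsnsnsnsnsnspannnnnnnnnnnn

Each term wraps the previous one in ns on the left and nn on the right.
From nsnsnsnspannnnnnnn, 2 further steps: nsnsnsnspannnnnnnn → nsnsnsnsnspannnnnnnnnn → (answer).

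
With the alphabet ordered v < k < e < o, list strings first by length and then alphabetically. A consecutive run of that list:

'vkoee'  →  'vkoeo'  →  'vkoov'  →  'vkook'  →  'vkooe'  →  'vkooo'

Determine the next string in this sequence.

Treat vkooo as a base-4 numeral over the given alphabet and add one, carrying through any trailing o's.

vevvv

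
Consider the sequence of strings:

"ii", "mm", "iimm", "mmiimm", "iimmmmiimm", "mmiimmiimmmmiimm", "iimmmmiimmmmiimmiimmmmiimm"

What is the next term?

mmiimmiimmmmiimmiimmmmiimmmmiimmiimmmmiimm

From term 3 onward, concatenate the second-to-last term with the last: ii·mm = iimm, mm·iimm = mmiimm, …
The next term joins mmiimmiimmmmiimm and iimmmmiimmmmiimmiimmmmiimm.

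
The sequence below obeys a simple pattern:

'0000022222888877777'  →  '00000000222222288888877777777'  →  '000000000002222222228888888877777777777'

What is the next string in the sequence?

Reading off run lengths: 0 runs 5, 8, 11; 2 runs 5, 7, 9; 8 runs 4, 6, 8; 7 runs 5, 8, 11 — each is linear in n (n = 1, 2, …).
At n = 4 the blocks have lengths 14, 11, 10, 14.

0000000000000022222222222888888888877777777777777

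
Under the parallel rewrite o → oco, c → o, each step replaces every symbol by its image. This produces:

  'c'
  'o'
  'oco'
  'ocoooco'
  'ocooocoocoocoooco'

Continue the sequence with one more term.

φ(ocooocoocoocoooco) expands symbol-by-symbol to oco o oco oco oco o oco oco o oco oco o oco oco oco o oco; joining the 17 pieces gives the next term.

ocooocoocoocooocoocooocoocooocoocoocoooco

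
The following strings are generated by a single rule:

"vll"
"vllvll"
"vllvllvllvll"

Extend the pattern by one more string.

Every step duplicates the string.
So the next term is two copies of vllvllvllvll.

vllvllvllvllvllvllvllvll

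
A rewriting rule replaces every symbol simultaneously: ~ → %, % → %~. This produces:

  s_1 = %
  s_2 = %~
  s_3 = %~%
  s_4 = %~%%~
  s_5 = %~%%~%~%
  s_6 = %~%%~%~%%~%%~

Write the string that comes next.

Rewriting the 13 symbols of %~%%~%~%%~%%~ one by one yields %~ % %~ %~ % %~ % %~ %~ % %~ %~ %; concatenated:

%~%%~%~%%~%%~%~%%~%~%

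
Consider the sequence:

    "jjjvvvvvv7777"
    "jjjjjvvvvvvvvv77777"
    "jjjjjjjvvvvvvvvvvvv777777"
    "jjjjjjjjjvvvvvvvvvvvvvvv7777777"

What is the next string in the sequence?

jjjjjjjjjjjvvvvvvvvvvvvvvvvvv77777777

Reading off run lengths: j runs 3, 5, 7, 9; v runs 6, 9, 12, 15; 7 runs 4, 5, 6, 7 — each is linear in n, where the shown terms are n = 2, 3, 4, 5.
At n = 6 the blocks have lengths 11, 18, 8.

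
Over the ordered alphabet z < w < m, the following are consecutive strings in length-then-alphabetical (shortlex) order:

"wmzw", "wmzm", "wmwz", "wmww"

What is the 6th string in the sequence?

Stepping forward 2 times from wmww: wmww → wmwm, then the target.

wmmz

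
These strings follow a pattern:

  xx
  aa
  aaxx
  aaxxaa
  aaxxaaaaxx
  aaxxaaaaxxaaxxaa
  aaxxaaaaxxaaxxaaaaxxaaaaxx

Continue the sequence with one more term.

aaxxaaaaxxaaxxaaaaxxaaaaxxaaxxaaaaxxaaxxaa

This is a Fibonacci-style word recurrence s(k) = s(k−1)·s(k−2): e.g. aa·xx = aaxx.
The next term joins aaxxaaaaxxaaxxaaaaxxaaaaxx and aaxxaaaaxxaaxxaa.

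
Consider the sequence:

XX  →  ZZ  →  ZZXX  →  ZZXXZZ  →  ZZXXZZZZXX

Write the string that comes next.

ZZXXZZZZXXZZXXZZ

Each term (from the third on) is the previous term followed by the one before it: term 3 = ZZ·XX = ZZXX.
Continuing: ZZXXZZZZXX · ZZXXZZ gives term 6.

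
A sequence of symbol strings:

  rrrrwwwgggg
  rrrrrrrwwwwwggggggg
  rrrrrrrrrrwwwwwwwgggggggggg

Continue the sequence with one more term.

rrrrrrrrrrrrrwwwwwwwwwggggggggggggg

The n-th term is 3n+1 r's then 2n+1 w's then 3n+1 g's (n = 1, 2, …).
At n = 4 the blocks have lengths 13, 9, 13.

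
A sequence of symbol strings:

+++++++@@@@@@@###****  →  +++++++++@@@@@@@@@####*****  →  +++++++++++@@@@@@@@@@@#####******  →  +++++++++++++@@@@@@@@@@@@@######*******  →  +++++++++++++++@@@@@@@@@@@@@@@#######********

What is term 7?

Each string has the form +^{2n+3} @^{2n+3} #^{n+1} *^{n+2}, where the shown terms are n = 2, 3, 4, 5, 6.
Setting n = 8 gives 19, 19, 9, 10 characters in each block.

+++++++++++++++++++@@@@@@@@@@@@@@@@@@@#########**********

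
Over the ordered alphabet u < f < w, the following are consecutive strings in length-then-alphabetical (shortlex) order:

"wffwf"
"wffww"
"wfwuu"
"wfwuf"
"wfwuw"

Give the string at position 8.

Stepping forward 3 times from wfwuw: wfwuw → wfwfu → wfwff, then the target.

wfwfw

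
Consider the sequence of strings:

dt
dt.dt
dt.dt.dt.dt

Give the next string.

dt.dt.dt.dt.dt.dt.dt.dt

Every step duplicates the string with '.' between the halves.
So the next term is two copies of dt.dt.dt.dt with '.' between the halves.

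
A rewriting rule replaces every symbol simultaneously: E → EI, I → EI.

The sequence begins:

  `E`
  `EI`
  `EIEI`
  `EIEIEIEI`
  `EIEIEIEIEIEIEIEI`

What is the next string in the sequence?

EIEIEIEIEIEIEIEIEIEIEIEIEIEIEIEI

φ(EIEIEIEIEIEIEIEI) expands symbol-by-symbol to EI EI EI EI EI EI EI EI EI EI EI EI EI EI EI EI; joining the 16 pieces gives the next term.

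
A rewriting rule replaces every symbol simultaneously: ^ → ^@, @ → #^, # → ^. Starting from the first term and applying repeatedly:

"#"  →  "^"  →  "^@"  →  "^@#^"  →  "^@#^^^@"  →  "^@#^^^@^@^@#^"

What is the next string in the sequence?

Replace each of the 13 characters of ^@#^^^@^@^@#^ in place — ^@ #^ ^ ^@ ^@ ^@ #^ ^@ #^ ^@ #^ ^ ^@ — and concatenate.

^@#^^^@^@^@#^^@#^^@#^^^@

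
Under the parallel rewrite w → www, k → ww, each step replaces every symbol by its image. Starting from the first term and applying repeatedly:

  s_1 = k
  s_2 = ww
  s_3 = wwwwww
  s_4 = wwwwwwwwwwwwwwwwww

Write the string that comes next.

Applying the rule to each of the 18 symbols of wwwwwwwwwwwwwwwwww gives the pieces www www www www www www www www www www www www www www www www www www, which concatenate to the answer.

wwwwwwwwwwwwwwwwwwwwwwwwwwwwwwwwwwwwwwwwwwwwwwwwwwwwww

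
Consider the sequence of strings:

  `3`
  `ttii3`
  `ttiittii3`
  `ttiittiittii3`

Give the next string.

The strings grow by a fixed prefix ttii each time.
Applying this once more to ttiittiittii3:

ttiittiittiittii3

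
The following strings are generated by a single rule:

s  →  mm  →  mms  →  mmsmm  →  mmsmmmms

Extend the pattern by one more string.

mmsmmmmsmmsmm

This is a Fibonacci-style word recurrence s(k) = s(k−1)·s(k−2): e.g. mm·s = mms.
Continuing: mmsmmmms · mmsmm gives term 6.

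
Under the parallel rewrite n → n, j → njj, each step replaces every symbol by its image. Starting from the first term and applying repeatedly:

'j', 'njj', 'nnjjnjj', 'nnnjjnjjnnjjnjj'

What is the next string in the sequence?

nnnnjjnjjnnjjnjjnnnjjnjjnnjjnjj

Applying the rule to each of the 15 symbols of nnnjjnjjnnjjnjj gives the pieces n n n njj njj n njj njj n n njj njj n njj njj, which concatenate to the answer.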